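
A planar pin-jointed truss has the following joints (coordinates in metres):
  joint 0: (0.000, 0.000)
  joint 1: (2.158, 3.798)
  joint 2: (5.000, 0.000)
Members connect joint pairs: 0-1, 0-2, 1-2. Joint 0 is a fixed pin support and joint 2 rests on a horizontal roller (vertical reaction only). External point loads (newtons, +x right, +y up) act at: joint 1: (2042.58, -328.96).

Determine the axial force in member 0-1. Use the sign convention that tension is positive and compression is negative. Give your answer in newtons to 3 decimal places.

1569.452

N=3 nodes, M=3 members, R=3 reactions → 2N=6, M+R=6
member 0 (0-1): L=4.3683, (cx,cy)=(0.4940,0.8695)
member 1 (0-2): L=5.0000, (cx,cy)=(1.0000,0.0000)
member 2 (1-2): L=4.7436, (cx,cy)=(0.5991,-0.8007)
solve A·x = −loads:
  F[0-1] = +1569.4515 N (tension)
  F[0-2] = +1267.2438 N (tension)
  F[1-2] = -2115.1659 N (compression)
  Rx@0 = -2042.5800 N
  Ry@0 = -1364.5629 N
  Ry@2 = +1693.5229 N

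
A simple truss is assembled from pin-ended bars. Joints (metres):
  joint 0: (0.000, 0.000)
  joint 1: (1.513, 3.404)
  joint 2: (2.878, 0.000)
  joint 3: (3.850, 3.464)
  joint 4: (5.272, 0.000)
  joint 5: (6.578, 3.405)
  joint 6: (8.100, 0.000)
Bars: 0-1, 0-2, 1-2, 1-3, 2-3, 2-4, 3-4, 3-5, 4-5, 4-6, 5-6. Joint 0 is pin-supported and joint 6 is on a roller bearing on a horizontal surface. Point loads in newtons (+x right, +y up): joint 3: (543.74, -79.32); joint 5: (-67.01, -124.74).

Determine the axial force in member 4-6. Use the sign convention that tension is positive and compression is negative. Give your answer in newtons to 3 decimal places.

N=7 nodes, M=11 members, R=3 reactions → 2N=14, M+R=14
member 0 (0-1): L=3.7251, (cx,cy)=(0.4062,0.9138)
member 1 (0-2): L=2.8780, (cx,cy)=(1.0000,0.0000)
member 2 (1-2): L=3.6675, (cx,cy)=(0.3722,-0.9282)
member 3 (1-3): L=2.3378, (cx,cy)=(0.9997,0.0257)
member 4 (2-3): L=3.5978, (cx,cy)=(0.2702,0.9628)
member 5 (2-4): L=2.3940, (cx,cy)=(1.0000,0.0000)
member 6 (3-4): L=3.7445, (cx,cy)=(0.3798,-0.9251)
member 7 (3-5): L=2.7286, (cx,cy)=(0.9998,-0.0216)
member 8 (4-5): L=3.6469, (cx,cy)=(0.3581,0.9337)
member 9 (4-6): L=2.8280, (cx,cy)=(1.0000,0.0000)
member 10 (5-6): L=3.7297, (cx,cy)=(0.4081,-0.9129)
solve A·x = −loads:
  F[0-1] = +152.4473 N (tension)
  F[0-2] = +414.8115 N (tension)
  F[1-2] = -146.8646 N (compression)
  F[1-3] = +116.6184 N (tension)
  F[2-3] = +141.5781 N (tension)
  F[2-4] = +321.9004 N (tension)
  F[3-4] = -229.2739 N (compression)
  F[3-5] = -301.9129 N (compression)
  F[4-5] = +227.1645 N (tension)
  F[4-6] = +153.4813 N (tension)
  F[5-6] = -376.1077 N (compression)
  Rx@0 = -476.7300 N
  Ry@0 = -139.3064 N
  Ry@6 = +343.3664 N

153.481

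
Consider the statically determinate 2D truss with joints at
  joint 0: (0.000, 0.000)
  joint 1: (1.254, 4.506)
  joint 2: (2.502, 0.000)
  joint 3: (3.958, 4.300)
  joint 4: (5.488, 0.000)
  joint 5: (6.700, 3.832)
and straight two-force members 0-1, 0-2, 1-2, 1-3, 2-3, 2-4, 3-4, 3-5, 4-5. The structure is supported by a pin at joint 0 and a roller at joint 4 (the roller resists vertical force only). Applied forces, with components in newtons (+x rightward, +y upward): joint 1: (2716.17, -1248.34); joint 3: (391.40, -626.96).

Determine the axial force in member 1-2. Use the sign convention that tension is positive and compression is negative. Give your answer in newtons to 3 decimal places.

N=6 nodes, M=9 members, R=3 reactions → 2N=12, M+R=12
member 0 (0-1): L=4.6772, (cx,cy)=(0.2681,0.9634)
member 1 (0-2): L=2.5020, (cx,cy)=(1.0000,0.0000)
member 2 (1-2): L=4.6756, (cx,cy)=(0.2669,-0.9637)
member 3 (1-3): L=2.7118, (cx,cy)=(0.9971,-0.0760)
member 4 (2-3): L=4.5398, (cx,cy)=(0.3207,0.9472)
member 5 (2-4): L=2.9860, (cx,cy)=(1.0000,0.0000)
member 6 (3-4): L=4.5641, (cx,cy)=(0.3352,-0.9421)
member 7 (3-5): L=2.7817, (cx,cy)=(0.9857,-0.1682)
member 8 (4-5): L=4.0191, (cx,cy)=(0.3016,0.9534)
solve A·x = −loads:
  F[0-1] = +1452.0987 N (tension)
  F[0-2] = +2718.2522 N (tension)
  F[1-2] = -2618.2394 N (compression)
  F[1-3] = -1632.7204 N (compression)
  F[2-3] = +2663.9743 N (tension)
  F[2-4] = +1165.0189 N (tension)
  F[3-4] = -3475.3261 N (compression)
  F[3-5] = -0.0000 N (compression)
  F[4-5] = +0.0000 N (tension)
  Rx@0 = -3107.5700 N
  Ry@0 = -1398.9362 N
  Ry@4 = +3274.2362 N

-2618.239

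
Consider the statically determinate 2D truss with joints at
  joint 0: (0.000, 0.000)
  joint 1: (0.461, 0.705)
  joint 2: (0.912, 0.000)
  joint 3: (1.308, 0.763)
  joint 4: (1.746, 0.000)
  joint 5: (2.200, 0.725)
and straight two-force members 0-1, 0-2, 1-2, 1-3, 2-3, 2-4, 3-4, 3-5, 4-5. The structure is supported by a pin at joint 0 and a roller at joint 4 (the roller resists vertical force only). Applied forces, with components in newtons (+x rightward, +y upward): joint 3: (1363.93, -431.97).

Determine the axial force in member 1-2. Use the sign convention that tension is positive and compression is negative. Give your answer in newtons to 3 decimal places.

N=6 nodes, M=9 members, R=3 reactions → 2N=12, M+R=12
member 0 (0-1): L=0.8423, (cx,cy)=(0.5473,0.8369)
member 1 (0-2): L=0.9120, (cx,cy)=(1.0000,0.0000)
member 2 (1-2): L=0.8369, (cx,cy)=(0.5389,-0.8424)
member 3 (1-3): L=0.8490, (cx,cy)=(0.9977,0.0683)
member 4 (2-3): L=0.8596, (cx,cy)=(0.4607,0.8876)
member 5 (2-4): L=0.8340, (cx,cy)=(1.0000,0.0000)
member 6 (3-4): L=0.8798, (cx,cy)=(0.4979,-0.8673)
member 7 (3-5): L=0.8928, (cx,cy)=(0.9991,-0.0426)
member 8 (4-5): L=0.8554, (cx,cy)=(0.5307,0.8475)
solve A·x = −loads:
  F[0-1] = +582.6788 N (tension)
  F[0-2] = +1045.0408 N (tension)
  F[1-2] = -529.7916 N (compression)
  F[1-3] = +605.8008 N (tension)
  F[2-3] = +502.8128 N (tension)
  F[2-4] = +527.9204 N (tension)
  F[3-4] = -1060.3970 N (compression)
  F[3-5] = -0.0000 N (compression)
  F[4-5] = +0.0000 N (tension)
  Rx@0 = -1363.9300 N
  Ry@0 = -487.6722 N
  Ry@4 = +919.6422 N

-529.792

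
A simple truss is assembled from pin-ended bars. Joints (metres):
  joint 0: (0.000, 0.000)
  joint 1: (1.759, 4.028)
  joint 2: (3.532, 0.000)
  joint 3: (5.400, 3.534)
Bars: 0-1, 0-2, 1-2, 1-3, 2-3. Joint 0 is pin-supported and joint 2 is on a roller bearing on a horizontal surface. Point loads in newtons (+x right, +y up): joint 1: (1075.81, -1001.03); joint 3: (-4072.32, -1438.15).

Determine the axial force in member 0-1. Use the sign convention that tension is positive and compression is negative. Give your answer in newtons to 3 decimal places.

N=4 nodes, M=5 members, R=3 reactions → 2N=8, M+R=8
member 0 (0-1): L=4.3953, (cx,cy)=(0.4002,0.9164)
member 1 (0-2): L=3.5320, (cx,cy)=(1.0000,0.0000)
member 2 (1-2): L=4.4009, (cx,cy)=(0.4029,-0.9153)
member 3 (1-3): L=3.6744, (cx,cy)=(0.9909,-0.1344)
member 4 (2-3): L=3.9973, (cx,cy)=(0.4673,0.8841)
solve A·x = −loads:
  F[0-1] = -2825.7862 N (compression)
  F[0-2] = -1865.6357 N (compression)
  F[1-2] = +2193.8204 N (tension)
  F[1-3] = -3118.8202 N (compression)
  F[2-3] = -2100.9809 N (compression)
  Rx@0 = +2996.5100 N
  Ry@0 = +2589.6314 N
  Ry@2 = -150.4514 N

-2825.786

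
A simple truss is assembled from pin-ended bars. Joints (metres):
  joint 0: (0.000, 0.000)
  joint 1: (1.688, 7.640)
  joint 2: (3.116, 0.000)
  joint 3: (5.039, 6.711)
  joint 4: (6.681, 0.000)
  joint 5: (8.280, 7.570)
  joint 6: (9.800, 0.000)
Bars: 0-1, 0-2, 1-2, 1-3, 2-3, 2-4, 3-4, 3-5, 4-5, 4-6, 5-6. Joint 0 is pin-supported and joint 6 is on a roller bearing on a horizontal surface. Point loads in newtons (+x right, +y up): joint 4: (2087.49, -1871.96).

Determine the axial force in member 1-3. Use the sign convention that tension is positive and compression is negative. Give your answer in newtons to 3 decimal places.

-265.936

N=7 nodes, M=11 members, R=3 reactions → 2N=14, M+R=14
member 0 (0-1): L=7.8243, (cx,cy)=(0.2157,0.9765)
member 1 (0-2): L=3.1160, (cx,cy)=(1.0000,0.0000)
member 2 (1-2): L=7.7723, (cx,cy)=(0.1837,-0.9830)
member 3 (1-3): L=3.4774, (cx,cy)=(0.9637,-0.2672)
member 4 (2-3): L=6.9811, (cx,cy)=(0.2755,0.9613)
member 5 (2-4): L=3.5650, (cx,cy)=(1.0000,0.0000)
member 6 (3-4): L=6.9090, (cx,cy)=(0.2377,-0.9713)
member 7 (3-5): L=3.3529, (cx,cy)=(0.9666,0.2562)
member 8 (4-5): L=7.7370, (cx,cy)=(0.2067,0.9784)
member 9 (4-6): L=3.1190, (cx,cy)=(1.0000,0.0000)
member 10 (5-6): L=7.7211, (cx,cy)=(0.1969,-0.9804)
solve A·x = −loads:
  F[0-1] = -610.1483 N (compression)
  F[0-2] = +2219.1231 N (tension)
  F[1-2] = +678.3739 N (tension)
  F[1-3] = -265.9359 N (compression)
  F[2-3] = -693.6617 N (compression)
  F[2-4] = +2534.8354 N (tension)
  F[3-4] = +461.3720 N (tension)
  F[3-5] = -576.2279 N (compression)
  F[4-5] = +1455.2240 N (tension)
  F[4-6] = +256.2475 N (tension)
  F[5-6] = -1301.6522 N (compression)
  Rx@0 = -2087.4900 N
  Ry@0 = +595.7799 N
  Ry@6 = +1276.1801 N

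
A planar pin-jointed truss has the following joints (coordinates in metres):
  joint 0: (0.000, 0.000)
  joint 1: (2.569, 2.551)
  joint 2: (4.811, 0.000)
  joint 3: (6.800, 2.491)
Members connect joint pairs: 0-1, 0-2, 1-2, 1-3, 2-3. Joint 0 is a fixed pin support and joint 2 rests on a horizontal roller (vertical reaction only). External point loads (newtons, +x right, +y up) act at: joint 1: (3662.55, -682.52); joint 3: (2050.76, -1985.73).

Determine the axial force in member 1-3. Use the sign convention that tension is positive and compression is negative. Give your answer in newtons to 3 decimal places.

3595.963

N=4 nodes, M=5 members, R=3 reactions → 2N=8, M+R=8
member 0 (0-1): L=3.6204, (cx,cy)=(0.7096,0.7046)
member 1 (0-2): L=4.8110, (cx,cy)=(1.0000,0.0000)
member 2 (1-2): L=3.3962, (cx,cy)=(0.6601,-0.7511)
member 3 (1-3): L=4.2314, (cx,cy)=(0.9999,-0.0142)
member 4 (2-3): L=3.1877, (cx,cy)=(0.6240,0.7814)
solve A·x = −loads:
  F[0-1] = +4976.8328 N (tension)
  F[0-2] = +2181.8076 N (tension)
  F[1-2] = -5645.1556 N (compression)
  F[1-3] = +3595.9626 N (tension)
  F[2-3] = -2475.8342 N (compression)
  Rx@0 = -5713.3100 N
  Ry@0 = -3506.7585 N
  Ry@2 = +6175.0085 N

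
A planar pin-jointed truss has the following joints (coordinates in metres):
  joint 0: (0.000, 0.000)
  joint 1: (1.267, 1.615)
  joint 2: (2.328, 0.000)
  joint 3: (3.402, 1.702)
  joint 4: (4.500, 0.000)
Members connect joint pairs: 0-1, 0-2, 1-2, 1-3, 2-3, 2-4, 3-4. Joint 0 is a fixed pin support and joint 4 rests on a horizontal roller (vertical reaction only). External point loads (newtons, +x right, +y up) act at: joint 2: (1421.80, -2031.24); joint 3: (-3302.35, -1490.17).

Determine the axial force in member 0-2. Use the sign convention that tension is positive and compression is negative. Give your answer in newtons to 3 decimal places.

N=5 nodes, M=7 members, R=3 reactions → 2N=10, M+R=10
member 0 (0-1): L=2.0527, (cx,cy)=(0.6172,0.7868)
member 1 (0-2): L=2.3280, (cx,cy)=(1.0000,0.0000)
member 2 (1-2): L=1.9323, (cx,cy)=(0.5491,-0.8358)
member 3 (1-3): L=2.1368, (cx,cy)=(0.9992,0.0407)
member 4 (2-3): L=2.0125, (cx,cy)=(0.5337,0.8457)
member 5 (2-4): L=2.1720, (cx,cy)=(1.0000,0.0000)
member 6 (3-4): L=2.0254, (cx,cy)=(0.5421,-0.8403)
solve A·x = −loads:
  F[0-1] = -3295.7795 N (compression)
  F[0-2] = +153.7385 N (tension)
  F[1-2] = +2925.0665 N (tension)
  F[1-3] = -3643.3895 N (compression)
  F[2-3] = -488.8872 N (compression)
  F[2-4] = +598.9161 N (tension)
  F[3-4] = -1104.7985 N (compression)
  Rx@0 = +1880.5500 N
  Ry@0 = +2593.0355 N
  Ry@4 = +928.3745 N

153.739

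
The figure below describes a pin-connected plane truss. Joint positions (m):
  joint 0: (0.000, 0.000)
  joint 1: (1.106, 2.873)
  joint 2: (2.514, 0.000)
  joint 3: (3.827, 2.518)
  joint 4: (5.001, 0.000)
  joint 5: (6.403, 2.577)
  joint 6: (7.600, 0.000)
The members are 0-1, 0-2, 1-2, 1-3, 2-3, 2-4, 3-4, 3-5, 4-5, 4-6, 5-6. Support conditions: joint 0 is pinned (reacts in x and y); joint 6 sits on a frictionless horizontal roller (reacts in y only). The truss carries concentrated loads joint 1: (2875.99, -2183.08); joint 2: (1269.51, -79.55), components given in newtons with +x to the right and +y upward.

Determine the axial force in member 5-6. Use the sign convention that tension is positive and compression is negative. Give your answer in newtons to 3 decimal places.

N=7 nodes, M=11 members, R=3 reactions → 2N=14, M+R=14
member 0 (0-1): L=3.0785, (cx,cy)=(0.3593,0.9332)
member 1 (0-2): L=2.5140, (cx,cy)=(1.0000,0.0000)
member 2 (1-2): L=3.1995, (cx,cy)=(0.4401,-0.8980)
member 3 (1-3): L=2.7441, (cx,cy)=(0.9916,-0.1294)
member 4 (2-3): L=2.8398, (cx,cy)=(0.4624,0.8867)
member 5 (2-4): L=2.4870, (cx,cy)=(1.0000,0.0000)
member 6 (3-4): L=2.7782, (cx,cy)=(0.4226,-0.9063)
member 7 (3-5): L=2.5767, (cx,cy)=(0.9997,0.0229)
member 8 (4-5): L=2.9337, (cx,cy)=(0.4779,0.8784)
member 9 (4-6): L=2.5990, (cx,cy)=(1.0000,0.0000)
member 10 (5-6): L=2.8414, (cx,cy)=(0.4213,-0.9069)
solve A·x = −loads:
  F[0-1] = -890.8996 N (compression)
  F[0-2] = +4465.5664 N (tension)
  F[1-2] = -1111.9911 N (compression)
  F[1-3] = -2729.6378 N (compression)
  F[2-3] = +1215.8406 N (tension)
  F[2-4] = +2144.5411 N (tension)
  F[3-4] = -1616.0631 N (compression)
  F[3-5] = -1462.0244 N (compression)
  F[4-5] = +1667.4180 N (tension)
  F[4-6] = +664.7878 N (tension)
  F[5-6] = -1578.0698 N (compression)
  Rx@0 = -4145.5000 N
  Ry@0 = +831.4202 N
  Ry@6 = +1431.2098 N

-1578.070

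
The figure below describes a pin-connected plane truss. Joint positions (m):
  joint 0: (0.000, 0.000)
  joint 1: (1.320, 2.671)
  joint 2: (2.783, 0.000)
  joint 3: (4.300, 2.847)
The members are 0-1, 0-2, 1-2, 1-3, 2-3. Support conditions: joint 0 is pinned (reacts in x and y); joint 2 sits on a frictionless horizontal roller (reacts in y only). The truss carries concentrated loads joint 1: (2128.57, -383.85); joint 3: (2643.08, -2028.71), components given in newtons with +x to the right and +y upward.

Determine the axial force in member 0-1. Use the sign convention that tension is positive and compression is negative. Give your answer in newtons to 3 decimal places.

N=4 nodes, M=5 members, R=3 reactions → 2N=8, M+R=8
member 0 (0-1): L=2.9794, (cx,cy)=(0.4430,0.8965)
member 1 (0-2): L=2.7830, (cx,cy)=(1.0000,0.0000)
member 2 (1-2): L=3.0454, (cx,cy)=(0.4804,-0.8771)
member 3 (1-3): L=2.9852, (cx,cy)=(0.9983,0.0590)
member 4 (2-3): L=3.2259, (cx,cy)=(0.4703,0.8825)
solve A·x = −loads:
  F[0-1] = +6303.2151 N (tension)
  F[0-2] = +1979.0307 N (tension)
  F[1-2] = -6621.6965 N (compression)
  F[1-3] = +3851.7648 N (tension)
  F[2-3] = -2556.0527 N (compression)
  Rx@0 = -4771.6500 N
  Ry@0 = -5650.8228 N
  Ry@2 = +8063.3828 N

6303.215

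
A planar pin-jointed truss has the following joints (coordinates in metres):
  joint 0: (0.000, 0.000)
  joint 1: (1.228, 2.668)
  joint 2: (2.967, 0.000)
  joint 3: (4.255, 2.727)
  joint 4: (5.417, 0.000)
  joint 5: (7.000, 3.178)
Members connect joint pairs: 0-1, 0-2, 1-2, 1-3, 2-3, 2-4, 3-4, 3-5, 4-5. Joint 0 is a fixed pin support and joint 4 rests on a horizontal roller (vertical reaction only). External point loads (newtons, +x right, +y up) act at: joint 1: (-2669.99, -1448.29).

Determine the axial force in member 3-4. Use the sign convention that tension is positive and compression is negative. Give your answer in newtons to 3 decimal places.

N=6 nodes, M=9 members, R=3 reactions → 2N=12, M+R=12
member 0 (0-1): L=2.9370, (cx,cy)=(0.4181,0.9084)
member 1 (0-2): L=2.9670, (cx,cy)=(1.0000,0.0000)
member 2 (1-2): L=3.1847, (cx,cy)=(0.5460,-0.8378)
member 3 (1-3): L=3.0276, (cx,cy)=(0.9998,0.0195)
member 4 (2-3): L=3.0159, (cx,cy)=(0.4271,0.9042)
member 5 (2-4): L=2.4500, (cx,cy)=(1.0000,0.0000)
member 6 (3-4): L=2.9642, (cx,cy)=(0.3920,-0.9200)
member 7 (3-5): L=2.7818, (cx,cy)=(0.9868,0.1621)
member 8 (4-5): L=3.5504, (cx,cy)=(0.4459,0.8951)
solve A·x = −loads:
  F[0-1] = -2680.5501 N (compression)
  F[0-2] = -1549.2307 N (compression)
  F[1-2] = +1198.6259 N (tension)
  F[1-3] = +894.8941 N (tension)
  F[2-3] = -1110.5236 N (compression)
  F[2-4] = -420.4483 N (compression)
  F[3-4] = +1072.5589 N (tension)
  F[3-5] = +0.0000 N (tension)
  F[4-5] = +0.0000 N (tension)
  Rx@0 = +2669.9900 N
  Ry@0 = +2435.0046 N
  Ry@4 = -986.7146 N

1072.559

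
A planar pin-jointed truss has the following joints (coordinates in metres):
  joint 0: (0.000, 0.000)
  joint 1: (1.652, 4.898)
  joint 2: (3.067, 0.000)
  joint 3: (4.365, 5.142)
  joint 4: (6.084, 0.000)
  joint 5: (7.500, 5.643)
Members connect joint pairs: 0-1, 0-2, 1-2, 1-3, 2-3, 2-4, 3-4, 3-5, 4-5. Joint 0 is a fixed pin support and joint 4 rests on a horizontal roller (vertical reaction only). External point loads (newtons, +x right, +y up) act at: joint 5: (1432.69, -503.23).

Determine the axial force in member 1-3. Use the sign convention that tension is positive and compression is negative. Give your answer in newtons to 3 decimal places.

886.057

N=6 nodes, M=9 members, R=3 reactions → 2N=12, M+R=12
member 0 (0-1): L=5.1691, (cx,cy)=(0.3196,0.9476)
member 1 (0-2): L=3.0670, (cx,cy)=(1.0000,0.0000)
member 2 (1-2): L=5.0983, (cx,cy)=(0.2775,-0.9607)
member 3 (1-3): L=2.7240, (cx,cy)=(0.9960,0.0896)
member 4 (2-3): L=5.3033, (cx,cy)=(0.2448,0.9696)
member 5 (2-4): L=3.0170, (cx,cy)=(1.0000,0.0000)
member 6 (3-4): L=5.4217, (cx,cy)=(0.3171,-0.9484)
member 7 (3-5): L=3.1748, (cx,cy)=(0.9875,0.1578)
member 8 (4-5): L=5.8179, (cx,cy)=(0.2434,0.9699)
solve A·x = −loads:
  F[0-1] = +1525.9941 N (tension)
  F[0-2] = +944.9946 N (tension)
  F[1-2] = -1422.4793 N (compression)
  F[1-3] = +886.0575 N (tension)
  F[2-3] = +1409.4627 N (tension)
  F[2-4] = +205.2237 N (tension)
  F[3-4] = -1250.9614 N (compression)
  F[3-5] = +1644.7011 N (tension)
  F[4-5] = -786.4219 N (compression)
  Rx@0 = -1432.6900 N
  Ry@0 = -1445.9637 N
  Ry@4 = +1949.1937 N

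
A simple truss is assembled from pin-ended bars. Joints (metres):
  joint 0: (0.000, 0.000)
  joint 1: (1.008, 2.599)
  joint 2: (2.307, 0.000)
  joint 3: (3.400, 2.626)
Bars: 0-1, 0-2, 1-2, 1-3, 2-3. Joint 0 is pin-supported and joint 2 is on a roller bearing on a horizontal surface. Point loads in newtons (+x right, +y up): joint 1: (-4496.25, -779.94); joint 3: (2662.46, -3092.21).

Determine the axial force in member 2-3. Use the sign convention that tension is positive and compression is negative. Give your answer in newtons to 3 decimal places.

N=4 nodes, M=5 members, R=3 reactions → 2N=8, M+R=8
member 0 (0-1): L=2.7876, (cx,cy)=(0.3616,0.9323)
member 1 (0-2): L=2.3070, (cx,cy)=(1.0000,0.0000)
member 2 (1-2): L=2.9055, (cx,cy)=(0.4471,-0.8945)
member 3 (1-3): L=2.3922, (cx,cy)=(0.9999,0.0113)
member 4 (2-3): L=2.8444, (cx,cy)=(0.3843,0.9232)
solve A·x = −loads:
  F[0-1] = -1082.1032 N (compression)
  F[0-2] = -1442.5038 N (compression)
  F[1-2] = +306.0190 N (tension)
  F[1-3] = +3968.4028 N (tension)
  F[2-3] = -3397.8819 N (compression)
  Rx@0 = +1833.7900 N
  Ry@0 = +1008.8818 N
  Ry@2 = +2863.2682 N

-3397.882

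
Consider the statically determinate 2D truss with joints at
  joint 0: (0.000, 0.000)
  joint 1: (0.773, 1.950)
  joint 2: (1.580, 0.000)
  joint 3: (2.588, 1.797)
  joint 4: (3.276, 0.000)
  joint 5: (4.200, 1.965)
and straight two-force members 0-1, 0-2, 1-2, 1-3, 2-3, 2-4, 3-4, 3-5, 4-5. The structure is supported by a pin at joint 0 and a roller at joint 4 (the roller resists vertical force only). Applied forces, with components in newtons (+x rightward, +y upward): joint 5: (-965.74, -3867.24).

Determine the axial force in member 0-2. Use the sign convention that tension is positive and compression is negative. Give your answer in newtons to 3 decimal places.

-1168.501

N=6 nodes, M=9 members, R=3 reactions → 2N=12, M+R=12
member 0 (0-1): L=2.0976, (cx,cy)=(0.3685,0.9296)
member 1 (0-2): L=1.5800, (cx,cy)=(1.0000,0.0000)
member 2 (1-2): L=2.1104, (cx,cy)=(0.3824,-0.9240)
member 3 (1-3): L=1.8214, (cx,cy)=(0.9965,-0.0840)
member 4 (2-3): L=2.0604, (cx,cy)=(0.4892,0.8722)
member 5 (2-4): L=1.6960, (cx,cy)=(1.0000,0.0000)
member 6 (3-4): L=1.9242, (cx,cy)=(0.3576,-0.9339)
member 7 (3-5): L=1.6207, (cx,cy)=(0.9946,0.1037)
member 8 (4-5): L=2.1714, (cx,cy)=(0.4255,0.9049)
solve A·x = −loads:
  F[0-1] = +550.2154 N (tension)
  F[0-2] = -1168.5010 N (compression)
  F[1-2] = -592.7406 N (compression)
  F[1-3] = +430.9443 N (tension)
  F[2-3] = +627.9733 N (tension)
  F[2-4] = -1702.3808 N (compression)
  F[3-4] = -447.6324 N (compression)
  F[3-5] = +901.5487 N (tension)
  F[4-5] = -4376.7263 N (compression)
  Rx@0 = +965.7400 N
  Ry@0 = -511.4929 N
  Ry@4 = +4378.7329 N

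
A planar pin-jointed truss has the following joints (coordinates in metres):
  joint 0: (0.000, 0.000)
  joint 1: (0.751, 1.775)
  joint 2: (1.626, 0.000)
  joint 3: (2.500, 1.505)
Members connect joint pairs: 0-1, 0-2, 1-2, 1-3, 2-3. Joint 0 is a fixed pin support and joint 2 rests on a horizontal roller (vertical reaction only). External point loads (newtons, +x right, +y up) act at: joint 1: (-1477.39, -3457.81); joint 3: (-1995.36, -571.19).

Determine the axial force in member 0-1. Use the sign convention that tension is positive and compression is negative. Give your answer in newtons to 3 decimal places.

N=4 nodes, M=5 members, R=3 reactions → 2N=8, M+R=8
member 0 (0-1): L=1.9273, (cx,cy)=(0.3897,0.9210)
member 1 (0-2): L=1.6260, (cx,cy)=(1.0000,0.0000)
member 2 (1-2): L=1.9790, (cx,cy)=(0.4422,-0.8969)
member 3 (1-3): L=1.7697, (cx,cy)=(0.9883,-0.1526)
member 4 (2-3): L=1.7404, (cx,cy)=(0.5022,0.8648)
solve A·x = −loads:
  F[0-1] = -5443.6398 N (compression)
  F[0-2] = -1351.5981 N (compression)
  F[1-2] = +1997.0796 N (tension)
  F[1-3] = -1544.8626 N (compression)
  F[2-3] = -933.0770 N (compression)
  Rx@0 = +3472.7500 N
  Ry@0 = +5013.3750 N
  Ry@2 = -984.3750 N

-5443.640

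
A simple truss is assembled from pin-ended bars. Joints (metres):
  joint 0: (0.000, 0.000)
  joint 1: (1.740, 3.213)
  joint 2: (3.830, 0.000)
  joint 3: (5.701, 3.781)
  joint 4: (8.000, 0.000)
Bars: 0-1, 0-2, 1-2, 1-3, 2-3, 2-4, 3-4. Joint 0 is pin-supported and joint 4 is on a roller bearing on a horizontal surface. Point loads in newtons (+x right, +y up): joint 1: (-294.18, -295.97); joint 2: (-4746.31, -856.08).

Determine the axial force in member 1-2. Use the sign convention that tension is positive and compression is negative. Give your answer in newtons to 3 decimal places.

524.174

N=5 nodes, M=7 members, R=3 reactions → 2N=10, M+R=10
member 0 (0-1): L=3.6539, (cx,cy)=(0.4762,0.8793)
member 1 (0-2): L=3.8300, (cx,cy)=(1.0000,0.0000)
member 2 (1-2): L=3.8329, (cx,cy)=(0.5453,-0.8383)
member 3 (1-3): L=4.0015, (cx,cy)=(0.9899,0.1419)
member 4 (2-3): L=4.2186, (cx,cy)=(0.4435,0.8963)
member 5 (2-4): L=4.1700, (cx,cy)=(1.0000,0.0000)
member 6 (3-4): L=4.4251, (cx,cy)=(0.5195,-0.8544)
solve A·x = −loads:
  F[0-1] = -905.2049 N (compression)
  F[0-2] = -4609.4280 N (compression)
  F[1-2] = +524.1745 N (tension)
  F[1-3] = -427.0239 N (compression)
  F[2-3] = +464.9122 N (tension)
  F[2-4] = +216.5059 N (tension)
  F[3-4] = -416.7276 N (compression)
  Rx@0 = +5040.4900 N
  Ry@0 = +795.9783 N
  Ry@4 = +356.0717 N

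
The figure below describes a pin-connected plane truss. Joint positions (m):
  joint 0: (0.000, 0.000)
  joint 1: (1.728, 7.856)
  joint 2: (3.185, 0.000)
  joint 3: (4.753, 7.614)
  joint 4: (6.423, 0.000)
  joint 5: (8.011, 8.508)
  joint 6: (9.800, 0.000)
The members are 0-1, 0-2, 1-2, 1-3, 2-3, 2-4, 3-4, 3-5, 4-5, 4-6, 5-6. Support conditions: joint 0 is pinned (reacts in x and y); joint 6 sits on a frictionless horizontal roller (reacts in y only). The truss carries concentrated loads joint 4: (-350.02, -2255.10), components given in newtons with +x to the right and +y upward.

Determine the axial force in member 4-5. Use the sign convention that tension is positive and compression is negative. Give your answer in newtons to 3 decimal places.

1676.134

N=7 nodes, M=11 members, R=3 reactions → 2N=14, M+R=14
member 0 (0-1): L=8.0438, (cx,cy)=(0.2148,0.9767)
member 1 (0-2): L=3.1850, (cx,cy)=(1.0000,0.0000)
member 2 (1-2): L=7.9900, (cx,cy)=(0.1824,-0.9832)
member 3 (1-3): L=3.0347, (cx,cy)=(0.9968,-0.0797)
member 4 (2-3): L=7.7738, (cx,cy)=(0.2017,0.9794)
member 5 (2-4): L=3.2380, (cx,cy)=(1.0000,0.0000)
member 6 (3-4): L=7.7950, (cx,cy)=(0.2142,-0.9768)
member 7 (3-5): L=3.3784, (cx,cy)=(0.9644,0.2646)
member 8 (4-5): L=8.6549, (cx,cy)=(0.1835,0.9830)
member 9 (4-6): L=3.3770, (cx,cy)=(1.0000,0.0000)
member 10 (5-6): L=8.6941, (cx,cy)=(0.2058,-0.9786)
solve A·x = −loads:
  F[0-1] = -795.6656 N (compression)
  F[0-2] = -179.0921 N (compression)
  F[1-2] = +816.3605 N (tension)
  F[1-3] = -320.8160 N (compression)
  F[2-3] = -819.5165 N (compression)
  F[2-4] = +135.0738 N (tension)
  F[3-4] = +621.8598 N (tension)
  F[3-5] = -641.1773 N (compression)
  F[4-5] = +1676.1339 N (tension)
  F[4-6] = +310.7853 N (tension)
  F[5-6] = -1510.3324 N (compression)
  Rx@0 = +350.0200 N
  Ry@0 = +777.0891 N
  Ry@6 = +1478.0109 N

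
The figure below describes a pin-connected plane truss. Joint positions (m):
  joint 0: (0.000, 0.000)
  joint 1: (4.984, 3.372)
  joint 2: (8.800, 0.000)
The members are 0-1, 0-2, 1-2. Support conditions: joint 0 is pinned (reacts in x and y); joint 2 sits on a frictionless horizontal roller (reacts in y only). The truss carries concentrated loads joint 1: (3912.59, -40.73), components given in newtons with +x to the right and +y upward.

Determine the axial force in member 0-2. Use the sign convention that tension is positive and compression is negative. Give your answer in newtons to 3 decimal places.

1722.747

N=3 nodes, M=3 members, R=3 reactions → 2N=6, M+R=6
member 0 (0-1): L=6.0175, (cx,cy)=(0.8282,0.5604)
member 1 (0-2): L=8.8000, (cx,cy)=(1.0000,0.0000)
member 2 (1-2): L=5.0924, (cx,cy)=(0.7494,-0.6622)
solve A·x = −loads:
  F[0-1] = +2643.9492 N (tension)
  F[0-2] = +1722.7467 N (tension)
  F[1-2] = -2298.9688 N (compression)
  Rx@0 = -3912.5900 N
  Ry@0 = -1481.5713 N
  Ry@2 = +1522.3013 N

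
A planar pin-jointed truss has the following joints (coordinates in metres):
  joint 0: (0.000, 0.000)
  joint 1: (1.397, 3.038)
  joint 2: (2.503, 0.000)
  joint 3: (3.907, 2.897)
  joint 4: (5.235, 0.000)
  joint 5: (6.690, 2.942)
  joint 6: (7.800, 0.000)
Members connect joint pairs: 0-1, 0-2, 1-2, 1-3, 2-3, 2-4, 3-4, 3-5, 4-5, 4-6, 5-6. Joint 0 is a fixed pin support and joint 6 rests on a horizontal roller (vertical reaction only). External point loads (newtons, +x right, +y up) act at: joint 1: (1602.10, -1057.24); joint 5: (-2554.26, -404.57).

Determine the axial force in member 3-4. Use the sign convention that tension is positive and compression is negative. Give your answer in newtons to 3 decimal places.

N=7 nodes, M=11 members, R=3 reactions → 2N=14, M+R=14
member 0 (0-1): L=3.3438, (cx,cy)=(0.4178,0.9085)
member 1 (0-2): L=2.5030, (cx,cy)=(1.0000,0.0000)
member 2 (1-2): L=3.2331, (cx,cy)=(0.3421,-0.9397)
member 3 (1-3): L=2.5140, (cx,cy)=(0.9984,-0.0561)
member 4 (2-3): L=3.2193, (cx,cy)=(0.4361,0.8999)
member 5 (2-4): L=2.7320, (cx,cy)=(1.0000,0.0000)
member 6 (3-4): L=3.1869, (cx,cy)=(0.4167,-0.9090)
member 7 (3-5): L=2.7834, (cx,cy)=(0.9999,0.0162)
member 8 (4-5): L=3.2821, (cx,cy)=(0.4433,0.8964)
member 9 (4-6): L=2.5650, (cx,cy)=(1.0000,0.0000)
member 10 (5-6): L=3.1444, (cx,cy)=(0.3530,-0.9356)
solve A·x = −loads:
  F[0-1] = -1392.1998 N (compression)
  F[0-2] = -370.5168 N (compression)
  F[1-2] = +358.8555 N (tension)
  F[1-3] = -2310.1407 N (compression)
  F[2-3] = -374.7185 N (compression)
  F[2-4] = -84.3331 N (compression)
  F[3-4] = +183.1212 N (tension)
  F[3-5] = -2546.5680 N (compression)
  F[4-5] = -185.7099 N (compression)
  F[4-6] = +74.3021 N (tension)
  F[5-6] = -210.4846 N (compression)
  Rx@0 = +952.1600 N
  Ry@0 = +1264.8761 N
  Ry@6 = +196.9339 N

183.121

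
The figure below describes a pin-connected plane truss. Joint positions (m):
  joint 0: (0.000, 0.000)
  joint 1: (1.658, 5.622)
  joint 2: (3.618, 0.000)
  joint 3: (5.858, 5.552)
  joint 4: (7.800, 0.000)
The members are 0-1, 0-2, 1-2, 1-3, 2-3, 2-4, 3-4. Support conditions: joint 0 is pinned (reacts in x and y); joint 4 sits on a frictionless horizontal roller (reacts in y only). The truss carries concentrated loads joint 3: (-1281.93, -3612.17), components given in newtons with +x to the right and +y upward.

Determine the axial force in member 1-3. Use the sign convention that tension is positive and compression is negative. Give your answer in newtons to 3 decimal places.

N=5 nodes, M=7 members, R=3 reactions → 2N=10, M+R=10
member 0 (0-1): L=5.8614, (cx,cy)=(0.2829,0.9592)
member 1 (0-2): L=3.6180, (cx,cy)=(1.0000,0.0000)
member 2 (1-2): L=5.9539, (cx,cy)=(0.3292,-0.9443)
member 3 (1-3): L=4.2006, (cx,cy)=(0.9999,-0.0167)
member 4 (2-3): L=5.9868, (cx,cy)=(0.3742,0.9274)
member 5 (2-4): L=4.1820, (cx,cy)=(1.0000,0.0000)
member 6 (3-4): L=5.8818, (cx,cy)=(0.3302,-0.9439)
solve A·x = −loads:
  F[0-1] = -1888.9562 N (compression)
  F[0-2] = -747.6043 N (compression)
  F[1-2] = +1939.4591 N (tension)
  F[1-3] = -1172.9547 N (compression)
  F[2-3] = -1974.7910 N (compression)
  F[2-4] = +629.7373 N (tension)
  F[3-4] = -1907.3199 N (compression)
  Rx@0 = +1281.9300 N
  Ry@0 = +1811.8089 N
  Ry@4 = +1800.3611 N

-1172.955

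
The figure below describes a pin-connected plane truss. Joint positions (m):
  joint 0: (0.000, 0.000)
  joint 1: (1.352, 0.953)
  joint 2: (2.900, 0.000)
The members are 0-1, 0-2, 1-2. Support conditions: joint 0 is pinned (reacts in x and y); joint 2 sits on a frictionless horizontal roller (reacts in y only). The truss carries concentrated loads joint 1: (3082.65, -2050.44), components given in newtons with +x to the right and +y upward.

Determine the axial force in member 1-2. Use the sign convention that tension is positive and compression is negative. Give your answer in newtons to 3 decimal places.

-3755.744

N=3 nodes, M=3 members, R=3 reactions → 2N=6, M+R=6
member 0 (0-1): L=1.6541, (cx,cy)=(0.8174,0.5761)
member 1 (0-2): L=2.9000, (cx,cy)=(1.0000,0.0000)
member 2 (1-2): L=1.8178, (cx,cy)=(0.8516,-0.5243)
solve A·x = −loads:
  F[0-1] = -141.4388 N (compression)
  F[0-2] = +3198.2555 N (tension)
  F[1-2] = -3755.7435 N (compression)
  Rx@0 = -3082.6500 N
  Ry@0 = +81.4882 N
  Ry@2 = +1968.9518 N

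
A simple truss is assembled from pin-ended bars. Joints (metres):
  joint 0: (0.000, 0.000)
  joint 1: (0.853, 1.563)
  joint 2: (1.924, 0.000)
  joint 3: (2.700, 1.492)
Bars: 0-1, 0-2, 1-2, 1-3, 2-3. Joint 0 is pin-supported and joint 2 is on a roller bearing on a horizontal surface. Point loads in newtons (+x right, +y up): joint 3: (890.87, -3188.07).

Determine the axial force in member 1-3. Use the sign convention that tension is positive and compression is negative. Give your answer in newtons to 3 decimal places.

N=4 nodes, M=5 members, R=3 reactions → 2N=8, M+R=8
member 0 (0-1): L=1.7806, (cx,cy)=(0.4790,0.8778)
member 1 (0-2): L=1.9240, (cx,cy)=(1.0000,0.0000)
member 2 (1-2): L=1.8947, (cx,cy)=(0.5653,-0.8249)
member 3 (1-3): L=1.8484, (cx,cy)=(0.9993,-0.0384)
member 4 (2-3): L=1.6817, (cx,cy)=(0.4614,0.8872)
solve A·x = −loads:
  F[0-1] = +2251.8800 N (tension)
  F[0-2] = -187.8905 N (compression)
  F[1-2] = -2512.6583 N (compression)
  F[1-3] = +2500.8899 N (tension)
  F[2-3] = -3485.2143 N (compression)
  Rx@0 = -890.8700 N
  Ry@0 = -1976.6738 N
  Ry@2 = +5164.7438 N

2500.890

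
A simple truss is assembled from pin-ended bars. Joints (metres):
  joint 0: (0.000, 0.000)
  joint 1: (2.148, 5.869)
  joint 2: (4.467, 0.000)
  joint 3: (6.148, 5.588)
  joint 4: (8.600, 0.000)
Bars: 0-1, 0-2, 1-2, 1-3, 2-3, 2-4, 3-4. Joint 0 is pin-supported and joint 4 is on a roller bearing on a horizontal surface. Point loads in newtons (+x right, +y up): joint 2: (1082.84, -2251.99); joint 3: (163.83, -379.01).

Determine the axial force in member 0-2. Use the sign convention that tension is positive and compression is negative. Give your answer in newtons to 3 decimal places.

N=5 nodes, M=7 members, R=3 reactions → 2N=10, M+R=10
member 0 (0-1): L=6.2497, (cx,cy)=(0.3437,0.9391)
member 1 (0-2): L=4.4670, (cx,cy)=(1.0000,0.0000)
member 2 (1-2): L=6.3105, (cx,cy)=(0.3675,-0.9300)
member 3 (1-3): L=4.0099, (cx,cy)=(0.9975,-0.0701)
member 4 (2-3): L=5.8354, (cx,cy)=(0.2881,0.9576)
member 5 (2-4): L=4.1330, (cx,cy)=(1.0000,0.0000)
member 6 (3-4): L=6.1023, (cx,cy)=(0.4018,-0.9157)
solve A·x = −loads:
  F[0-1] = -1154.1866 N (compression)
  F[0-2] = +1643.3583 N (tension)
  F[1-2] = +1229.5100 N (tension)
  F[1-3] = -850.6003 N (compression)
  F[2-3] = +1157.5780 N (tension)
  F[2-4] = +678.8745 N (tension)
  F[3-4] = -1689.5166 N (compression)
  Rx@0 = -1246.6700 N
  Ry@0 = +1083.8750 N
  Ry@4 = +1547.1250 N

1643.358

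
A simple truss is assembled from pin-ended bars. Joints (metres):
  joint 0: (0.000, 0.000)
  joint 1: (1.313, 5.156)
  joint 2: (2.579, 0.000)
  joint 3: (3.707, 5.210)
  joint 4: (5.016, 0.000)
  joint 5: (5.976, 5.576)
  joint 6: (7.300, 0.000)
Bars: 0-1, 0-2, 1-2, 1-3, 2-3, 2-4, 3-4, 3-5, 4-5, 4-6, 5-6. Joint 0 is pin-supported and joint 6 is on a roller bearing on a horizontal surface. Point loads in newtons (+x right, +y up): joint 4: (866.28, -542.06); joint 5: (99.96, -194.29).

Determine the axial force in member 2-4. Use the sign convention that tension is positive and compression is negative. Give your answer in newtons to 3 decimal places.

1057.658

N=7 nodes, M=11 members, R=3 reactions → 2N=14, M+R=14
member 0 (0-1): L=5.3206, (cx,cy)=(0.2468,0.9691)
member 1 (0-2): L=2.5790, (cx,cy)=(1.0000,0.0000)
member 2 (1-2): L=5.3092, (cx,cy)=(0.2385,-0.9712)
member 3 (1-3): L=2.3946, (cx,cy)=(0.9997,0.0226)
member 4 (2-3): L=5.3307, (cx,cy)=(0.2116,0.9774)
member 5 (2-4): L=2.4370, (cx,cy)=(1.0000,0.0000)
member 6 (3-4): L=5.3719, (cx,cy)=(0.2437,-0.9699)
member 7 (3-5): L=2.2983, (cx,cy)=(0.9872,0.1592)
member 8 (4-5): L=5.6580, (cx,cy)=(0.1697,0.9855)
member 9 (4-6): L=2.2840, (cx,cy)=(1.0000,0.0000)
member 10 (5-6): L=5.7310, (cx,cy)=(0.2310,-0.9729)
solve A·x = −loads:
  F[0-1] = -132.5839 N (compression)
  F[0-2] = +998.9589 N (tension)
  F[1-2] = +130.8152 N (tension)
  F[1-3] = -63.9288 N (compression)
  F[2-3] = -129.9851 N (compression)
  F[2-4] = +1057.6580 N (tension)
  F[3-4] = +112.7045 N (tension)
  F[3-5] = -120.4178 N (compression)
  F[4-5] = +439.1196 N (tension)
  F[4-6] = +144.3356 N (tension)
  F[5-6] = -624.7677 N (compression)
  Rx@0 = -966.2400 N
  Ry@0 = +128.4833 N
  Ry@6 = +607.8667 N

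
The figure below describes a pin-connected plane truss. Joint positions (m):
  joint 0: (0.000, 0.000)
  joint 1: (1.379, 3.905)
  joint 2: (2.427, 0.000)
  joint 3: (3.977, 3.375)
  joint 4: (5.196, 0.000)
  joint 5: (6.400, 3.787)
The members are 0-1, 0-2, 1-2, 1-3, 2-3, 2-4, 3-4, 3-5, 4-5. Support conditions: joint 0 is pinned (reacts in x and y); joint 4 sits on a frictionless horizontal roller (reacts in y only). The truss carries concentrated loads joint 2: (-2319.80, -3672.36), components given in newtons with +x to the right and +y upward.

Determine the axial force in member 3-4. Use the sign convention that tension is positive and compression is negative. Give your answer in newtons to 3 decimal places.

-1823.780

N=6 nodes, M=9 members, R=3 reactions → 2N=12, M+R=12
member 0 (0-1): L=4.1413, (cx,cy)=(0.3330,0.9429)
member 1 (0-2): L=2.4270, (cx,cy)=(1.0000,0.0000)
member 2 (1-2): L=4.0432, (cx,cy)=(0.2592,-0.9658)
member 3 (1-3): L=2.6515, (cx,cy)=(0.9798,-0.1999)
member 4 (2-3): L=3.7139, (cx,cy)=(0.4173,0.9087)
member 5 (2-4): L=2.7690, (cx,cy)=(1.0000,0.0000)
member 6 (3-4): L=3.5884, (cx,cy)=(0.3397,-0.9405)
member 7 (3-5): L=2.4578, (cx,cy)=(0.9858,0.1676)
member 8 (4-5): L=3.9738, (cx,cy)=(0.3030,0.9530)
solve A·x = −loads:
  F[0-1] = -2075.4798 N (compression)
  F[0-2] = -1628.6978 N (compression)
  F[1-2] = +2298.0831 N (tension)
  F[1-3] = -1313.2723 N (compression)
  F[2-3] = +1598.7066 N (tension)
  F[2-4] = +619.5492 N (tension)
  F[3-4] = -1823.7801 N (compression)
  F[3-5] = +0.0000 N (tension)
  F[4-5] = -0.0000 N (compression)
  Rx@0 = +2319.8000 N
  Ry@0 = +1957.0371 N
  Ry@4 = +1715.3229 N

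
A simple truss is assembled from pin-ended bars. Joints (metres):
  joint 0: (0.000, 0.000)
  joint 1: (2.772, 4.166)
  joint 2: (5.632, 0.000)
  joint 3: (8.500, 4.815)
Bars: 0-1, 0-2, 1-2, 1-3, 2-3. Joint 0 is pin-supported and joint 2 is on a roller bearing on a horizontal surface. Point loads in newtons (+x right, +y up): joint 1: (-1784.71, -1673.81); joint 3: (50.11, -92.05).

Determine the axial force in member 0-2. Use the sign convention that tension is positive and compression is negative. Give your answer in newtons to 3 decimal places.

-350.317

N=4 nodes, M=5 members, R=3 reactions → 2N=8, M+R=8
member 0 (0-1): L=5.0040, (cx,cy)=(0.5540,0.8325)
member 1 (0-2): L=5.6320, (cx,cy)=(1.0000,0.0000)
member 2 (1-2): L=5.0532, (cx,cy)=(0.5660,-0.8244)
member 3 (1-3): L=5.7646, (cx,cy)=(0.9936,0.1126)
member 4 (2-3): L=5.6044, (cx,cy)=(0.5117,0.8591)
solve A·x = −loads:
  F[0-1] = -2498.8760 N (compression)
  F[0-2] = -350.3174 N (compression)
  F[1-2] = +508.6701 N (tension)
  F[1-3] = +113.2532 N (tension)
  F[2-3] = -121.9826 N (compression)
  Rx@0 = +1734.6000 N
  Ry@0 = +2080.4189 N
  Ry@2 = -314.5589 N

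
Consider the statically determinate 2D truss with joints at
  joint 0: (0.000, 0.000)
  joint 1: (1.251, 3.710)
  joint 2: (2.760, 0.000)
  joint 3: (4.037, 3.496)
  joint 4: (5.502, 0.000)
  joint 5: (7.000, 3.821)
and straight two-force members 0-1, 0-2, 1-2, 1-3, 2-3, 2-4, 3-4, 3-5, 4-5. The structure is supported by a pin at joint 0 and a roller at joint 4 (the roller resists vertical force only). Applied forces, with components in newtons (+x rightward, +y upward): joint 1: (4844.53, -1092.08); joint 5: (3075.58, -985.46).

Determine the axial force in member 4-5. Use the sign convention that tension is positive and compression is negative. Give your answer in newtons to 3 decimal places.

-1484.677

N=6 nodes, M=9 members, R=3 reactions → 2N=12, M+R=12
member 0 (0-1): L=3.9152, (cx,cy)=(0.3195,0.9476)
member 1 (0-2): L=2.7600, (cx,cy)=(1.0000,0.0000)
member 2 (1-2): L=4.0051, (cx,cy)=(0.3768,-0.9263)
member 3 (1-3): L=2.7942, (cx,cy)=(0.9971,-0.0766)
member 4 (2-3): L=3.7219, (cx,cy)=(0.3431,0.9393)
member 5 (2-4): L=2.7420, (cx,cy)=(1.0000,0.0000)
member 6 (3-4): L=3.7905, (cx,cy)=(0.3865,-0.9223)
member 7 (3-5): L=2.9808, (cx,cy)=(0.9940,0.1090)
member 8 (4-5): L=4.1041, (cx,cy)=(0.3650,0.9310)
solve A·x = −loads:
  F[0-1] = +5094.1537 N (tension)
  F[0-2] = +6292.4226 N (tension)
  F[1-2] = -6320.8163 N (compression)
  F[1-3] = -837.8382 N (compression)
  F[2-3] = +6233.4058 N (tension)
  F[2-4] = +1772.2647 N (tension)
  F[3-4] = -5987.6829 N (compression)
  F[3-5] = +3639.1778 N (tension)
  F[4-5] = -1484.6771 N (compression)
  Rx@0 = -7920.1100 N
  Ry@0 = -4827.1146 N
  Ry@4 = +6904.6546 N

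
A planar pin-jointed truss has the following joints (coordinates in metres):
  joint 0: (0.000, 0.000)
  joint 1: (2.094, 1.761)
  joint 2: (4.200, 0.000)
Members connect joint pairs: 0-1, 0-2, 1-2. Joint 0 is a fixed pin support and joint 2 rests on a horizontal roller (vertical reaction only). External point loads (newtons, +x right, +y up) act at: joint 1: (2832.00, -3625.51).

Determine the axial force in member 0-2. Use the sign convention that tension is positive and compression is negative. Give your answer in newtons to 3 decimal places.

N=3 nodes, M=3 members, R=3 reactions → 2N=6, M+R=6
member 0 (0-1): L=2.7360, (cx,cy)=(0.7653,0.6436)
member 1 (0-2): L=4.2000, (cx,cy)=(1.0000,0.0000)
member 2 (1-2): L=2.7452, (cx,cy)=(0.7671,-0.6415)
solve A·x = −loads:
  F[0-1] = -979.6281 N (compression)
  F[0-2] = +3581.7461 N (tension)
  F[1-2] = -4668.9279 N (compression)
  Rx@0 = -2832.0000 N
  Ry@0 = +630.5172 N
  Ry@2 = +2994.9928 N

3581.746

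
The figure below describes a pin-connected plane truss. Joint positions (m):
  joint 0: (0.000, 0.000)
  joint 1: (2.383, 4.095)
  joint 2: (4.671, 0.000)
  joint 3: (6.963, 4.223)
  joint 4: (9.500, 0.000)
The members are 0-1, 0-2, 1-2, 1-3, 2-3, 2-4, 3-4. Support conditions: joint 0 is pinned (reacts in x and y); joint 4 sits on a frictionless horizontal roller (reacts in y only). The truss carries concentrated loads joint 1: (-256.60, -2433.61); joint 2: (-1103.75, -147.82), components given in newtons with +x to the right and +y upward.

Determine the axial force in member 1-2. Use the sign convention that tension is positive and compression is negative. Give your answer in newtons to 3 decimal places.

-507.783

N=5 nodes, M=7 members, R=3 reactions → 2N=10, M+R=10
member 0 (0-1): L=4.7379, (cx,cy)=(0.5030,0.8643)
member 1 (0-2): L=4.6710, (cx,cy)=(1.0000,0.0000)
member 2 (1-2): L=4.6908, (cx,cy)=(0.4878,-0.8730)
member 3 (1-3): L=4.5818, (cx,cy)=(0.9996,0.0279)
member 4 (2-3): L=4.8049, (cx,cy)=(0.4770,0.8789)
member 5 (2-4): L=4.8290, (cx,cy)=(1.0000,0.0000)
member 6 (3-4): L=4.9265, (cx,cy)=(0.5150,-0.8572)
solve A·x = −loads:
  F[0-1] = -2324.2972 N (compression)
  F[0-2] = -191.3093 N (compression)
  F[1-2] = -507.7826 N (compression)
  F[1-3] = -665.0247 N (compression)
  F[2-3] = +672.5520 N (tension)
  F[2-4] = +343.9485 N (tension)
  F[3-4] = -667.8959 N (compression)
  Rx@0 = +1360.3500 N
  Ry@0 = +2008.9055 N
  Ry@4 = +572.5245 N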